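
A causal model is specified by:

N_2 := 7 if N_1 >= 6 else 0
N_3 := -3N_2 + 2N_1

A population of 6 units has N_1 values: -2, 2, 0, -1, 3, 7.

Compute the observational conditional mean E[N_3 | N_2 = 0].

0.8

E[N_3|N_2=0] averages over only the 5 units with N_2=0 (N_1 = -2, 2, 0, -1, 3): N_3 = -4, 4, 0, -2, 6, mean 0.8.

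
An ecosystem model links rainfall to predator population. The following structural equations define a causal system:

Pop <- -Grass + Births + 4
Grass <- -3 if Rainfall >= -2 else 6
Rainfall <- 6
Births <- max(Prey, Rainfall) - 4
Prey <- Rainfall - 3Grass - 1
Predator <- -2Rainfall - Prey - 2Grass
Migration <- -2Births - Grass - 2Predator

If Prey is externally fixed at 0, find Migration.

The intervention breaks the incoming arrows to Prey: Prey <- Rainfall - 3Grass - 1 no longer applies, and Prey = 0.
Grass = -3 if Rainfall >= -2 else 6  [with Rainfall=6]  = -3
Predator = -2Rainfall - Prey - 2Grass  [with Rainfall=6, Prey=0, Grass=-3]  = -6
Births = max(Prey, Rainfall) - 4  [with Prey=0, Rainfall=6]  = 2
Migration = -2Births - Grass - 2Predator  [with Births=2, Grass=-3, Predator=-6]  = 11

11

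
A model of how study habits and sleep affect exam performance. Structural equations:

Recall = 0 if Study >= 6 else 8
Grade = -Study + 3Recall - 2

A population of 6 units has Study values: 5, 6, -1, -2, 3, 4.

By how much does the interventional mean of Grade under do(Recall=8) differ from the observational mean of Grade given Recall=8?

-0.7

do(Recall=8) breaks Recall's dependence on Study. With Recall=8 fixed, Grade across the units is 17, 16, 23, 24, 19, 18, mean 19.5.
Observing Recall=8 restricts to units where Recall's equation naturally yields 8: Study ∈ {5, -1, -2, 3, 4}. In that subpopulation Grade = 17, 23, 24, 19, 18, mean 20.2.
Difference = 19.5 − 20.2 = -0.7.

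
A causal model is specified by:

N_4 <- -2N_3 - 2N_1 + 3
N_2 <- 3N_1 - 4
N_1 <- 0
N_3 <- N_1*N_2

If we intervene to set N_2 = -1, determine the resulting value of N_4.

3

Under do(N_2=-1), the mechanism N_2 <- 3N_1 - 4 is discarded; N_2 is fixed at -1.
N_3 = N_1*N_2  [with N_1=0, N_2=-1]  = 0
N_4 = -2N_3 - 2N_1 + 3  [with N_3=0, N_1=0]  = 3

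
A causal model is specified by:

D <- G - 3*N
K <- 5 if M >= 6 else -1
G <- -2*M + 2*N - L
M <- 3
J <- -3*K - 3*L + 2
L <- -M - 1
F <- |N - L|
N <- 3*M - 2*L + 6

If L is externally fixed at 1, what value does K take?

-1

do(L=1) replaces the equation L <- -M - 1 with the constant L = 1.
Since K is not a descendant of the intervened variable, it is unaffected.
K = 5 if M >= 6 else -1  [with M=3]  = -1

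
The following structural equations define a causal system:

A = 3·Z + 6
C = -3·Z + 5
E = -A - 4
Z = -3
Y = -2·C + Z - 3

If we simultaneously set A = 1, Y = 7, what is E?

-5

Setting A = 1, Y = 7 by intervention discards those variables' equations.
E = -A - 4  [with A=1]  = -5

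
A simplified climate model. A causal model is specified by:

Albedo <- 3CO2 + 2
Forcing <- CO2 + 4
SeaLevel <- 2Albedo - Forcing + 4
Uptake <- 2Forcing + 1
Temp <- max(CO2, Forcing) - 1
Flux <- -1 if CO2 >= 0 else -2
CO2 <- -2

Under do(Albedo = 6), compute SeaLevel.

Intervening sets Albedo = 6 and removes its equation (Albedo <- 3CO2 + 2).
Forcing = CO2 + 4  [with CO2=-2]  = 2
SeaLevel = 2Albedo - Forcing + 4  [with Albedo=6, Forcing=2]  = 14

14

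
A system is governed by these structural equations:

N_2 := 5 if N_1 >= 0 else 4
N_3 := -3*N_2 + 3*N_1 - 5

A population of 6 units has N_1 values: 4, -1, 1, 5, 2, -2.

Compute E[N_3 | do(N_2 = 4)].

Under do(N_2=4), N_2's equation is replaced by N_2=4 for every unit. Per-unit N_3: -5, -20, -14, -2, -11, -23. Mean = -12.5.

-12.5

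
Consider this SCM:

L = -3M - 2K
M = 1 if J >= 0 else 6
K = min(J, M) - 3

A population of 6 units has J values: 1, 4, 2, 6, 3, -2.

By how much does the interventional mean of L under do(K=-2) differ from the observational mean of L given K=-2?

-2.5

Every unit gets K=-2 under the intervention. L values become 1, 1, 1, 1, 1, -14; E[L|do(K=-2)] = -1.5.
Observing K=-2 restricts to units where K's equation naturally yields -2: J ∈ {1, 4, 2, 6, 3}. In that subpopulation L = 1, 1, 1, 1, 1, mean 1.
Difference = -1.5 − 1 = -2.5.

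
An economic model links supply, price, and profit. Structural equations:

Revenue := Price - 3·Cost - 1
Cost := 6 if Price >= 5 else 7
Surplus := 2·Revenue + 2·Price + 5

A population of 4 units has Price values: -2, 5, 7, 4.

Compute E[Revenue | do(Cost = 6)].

-15.5

Every unit gets Cost=6 under the intervention. Revenue values become -21, -14, -12, -15; E[Revenue|do(Cost=6)] = -15.5.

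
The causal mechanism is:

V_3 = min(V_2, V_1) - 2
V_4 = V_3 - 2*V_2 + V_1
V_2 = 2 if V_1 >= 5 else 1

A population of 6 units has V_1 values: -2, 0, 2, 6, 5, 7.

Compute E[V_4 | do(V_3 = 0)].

Every unit gets V_3=0 under the intervention. V_4 values become -4, -2, 0, 2, 1, 3; E[V_4|do(V_3=0)] = 0.

0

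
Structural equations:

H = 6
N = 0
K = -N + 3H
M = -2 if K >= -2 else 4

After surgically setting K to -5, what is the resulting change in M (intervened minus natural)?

The intervention breaks the incoming arrows to K: K = -N + 3H no longer applies, and K = -5.
M = -2 if K >= -2 else 4  [with K=-5]  = 4
Without intervention: K = -N + 3H  [with N=0, H=6]  = 18; M = -2 if K >= -2 else 4  [with K=18]  = -2.
Change = 4 − (-2) = 6.

6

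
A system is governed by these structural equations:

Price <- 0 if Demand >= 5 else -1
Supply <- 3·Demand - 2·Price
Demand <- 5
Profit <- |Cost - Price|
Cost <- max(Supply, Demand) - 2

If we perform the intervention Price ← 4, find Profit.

1

do(Price=4) replaces the equation Price <- 0 if Demand >= 5 else -1 with the constant Price = 4.
Supply = 3·Demand - 2·Price  [with Demand=5, Price=4]  = 7
Cost = max(Supply, Demand) - 2  [with Supply=7, Demand=5]  = 5
Profit = |Cost - Price|  [with Cost=5, Price=4]  = 1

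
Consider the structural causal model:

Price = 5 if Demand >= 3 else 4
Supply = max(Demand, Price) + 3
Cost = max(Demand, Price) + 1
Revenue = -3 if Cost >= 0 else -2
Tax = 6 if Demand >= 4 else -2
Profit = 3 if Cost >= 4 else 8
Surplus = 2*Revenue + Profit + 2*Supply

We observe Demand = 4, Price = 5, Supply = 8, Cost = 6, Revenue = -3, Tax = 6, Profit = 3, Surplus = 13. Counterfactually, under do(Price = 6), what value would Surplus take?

15

do(Price=6) replaces the equation Price = 5 if Demand >= 3 else 4 with the constant Price = 6.
Supply = max(Demand, Price) + 3  [with Demand=4, Price=6]  = 9
Cost = max(Demand, Price) + 1  [with Demand=4, Price=6]  = 7
Revenue = -3 if Cost >= 0 else -2  [with Cost=7]  = -3
Profit = 3 if Cost >= 4 else 8  [with Cost=7]  = 3
Surplus = 2*Revenue + Profit + 2*Supply  [with Revenue=-3, Profit=3, Supply=9]  = 15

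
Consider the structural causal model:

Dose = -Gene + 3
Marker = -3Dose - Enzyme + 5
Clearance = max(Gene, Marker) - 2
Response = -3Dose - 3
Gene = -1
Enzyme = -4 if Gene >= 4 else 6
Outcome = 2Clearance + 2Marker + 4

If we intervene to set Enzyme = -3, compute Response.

-15

do(Enzyme=-3) replaces the equation Enzyme = -4 if Gene >= 4 else 6 with the constant Enzyme = -3.
Response is not downstream of the intervention, so its value is determined by the original equations.
Dose = -Gene + 3  [with Gene=-1]  = 4
Response = -3Dose - 3  [with Dose=4]  = -15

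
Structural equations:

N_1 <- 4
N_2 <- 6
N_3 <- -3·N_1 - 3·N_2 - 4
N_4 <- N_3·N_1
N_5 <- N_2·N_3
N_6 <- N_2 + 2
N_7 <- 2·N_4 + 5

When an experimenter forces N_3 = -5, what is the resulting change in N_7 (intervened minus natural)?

The intervention breaks the incoming arrows to N_3: N_3 <- -3·N_1 - 3·N_2 - 4 no longer applies, and N_3 = -5.
N_4 = N_3·N_1  [with N_3=-5, N_1=4]  = -20
N_7 = 2·N_4 + 5  [with N_4=-20]  = -35
Without intervention: N_3 = -3·N_1 - 3·N_2 - 4  [with N_1=4, N_2=6]  = -34; N_4 = N_3·N_1  [with N_3=-34, N_1=4]  = -136; N_7 = 2·N_4 + 5  [with N_4=-136]  = -267.
Change = -35 − (-267) = 232.

232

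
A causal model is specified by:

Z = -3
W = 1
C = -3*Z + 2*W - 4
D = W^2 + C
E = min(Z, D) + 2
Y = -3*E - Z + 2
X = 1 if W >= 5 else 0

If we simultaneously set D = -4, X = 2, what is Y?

The joint intervention fixes D = -4, X = 2, removing each variable's own equation.
E = min(Z, D) + 2  [with Z=-3, D=-4]  = -2
Y = -3*E - Z + 2  [with E=-2, Z=-3]  = 11

11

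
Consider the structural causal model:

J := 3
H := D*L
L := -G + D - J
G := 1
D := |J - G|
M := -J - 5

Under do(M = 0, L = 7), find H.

Setting M = 0, L = 7 by intervention discards those variables' equations.
D = |J - G|  [with J=3, G=1]  = 2
H = D*L  [with D=2, L=7]  = 14

14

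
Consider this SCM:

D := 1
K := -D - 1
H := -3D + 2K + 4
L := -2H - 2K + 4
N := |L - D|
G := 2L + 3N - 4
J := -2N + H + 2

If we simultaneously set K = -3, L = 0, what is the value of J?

Setting K = -3, L = 0 by intervention discards those variables' equations.
H = -3D + 2K + 4  [with D=1, K=-3]  = -5
N = |L - D|  [with L=0, D=1]  = 1
J = -2N + H + 2  [with N=1, H=-5]  = -5

-5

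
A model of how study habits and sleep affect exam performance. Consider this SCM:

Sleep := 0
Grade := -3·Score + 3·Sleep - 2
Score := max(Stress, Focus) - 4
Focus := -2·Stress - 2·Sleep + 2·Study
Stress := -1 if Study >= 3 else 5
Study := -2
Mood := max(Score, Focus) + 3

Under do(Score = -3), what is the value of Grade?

7

Under do(Score=-3), the mechanism Score := max(Stress, Focus) - 4 is discarded; Score is fixed at -3.
Grade = -3·Score + 3·Sleep - 2  [with Score=-3, Sleep=0]  = 7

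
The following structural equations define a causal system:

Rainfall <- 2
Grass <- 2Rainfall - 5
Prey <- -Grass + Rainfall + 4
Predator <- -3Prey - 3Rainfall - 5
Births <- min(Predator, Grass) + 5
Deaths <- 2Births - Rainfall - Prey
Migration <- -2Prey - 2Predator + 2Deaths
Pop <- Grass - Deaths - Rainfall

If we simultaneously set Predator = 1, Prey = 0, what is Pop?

The joint intervention fixes Predator = 1, Prey = 0, removing each variable's own equation.
Grass = 2Rainfall - 5  [with Rainfall=2]  = -1
Births = min(Predator, Grass) + 5  [with Predator=1, Grass=-1]  = 4
Deaths = 2Births - Rainfall - Prey  [with Births=4, Rainfall=2, Prey=0]  = 6
Pop = Grass - Deaths - Rainfall  [with Grass=-1, Deaths=6, Rainfall=2]  = -9

-9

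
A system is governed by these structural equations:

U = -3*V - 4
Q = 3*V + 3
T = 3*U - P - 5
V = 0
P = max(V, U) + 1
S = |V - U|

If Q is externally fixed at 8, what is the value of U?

Under do(Q=8), the mechanism Q = 3*V + 3 is discarded; Q is fixed at 8.
No directed path runs from Q to U, so U keeps its natural value.
U = -3*V - 4  [with V=0]  = -4

-4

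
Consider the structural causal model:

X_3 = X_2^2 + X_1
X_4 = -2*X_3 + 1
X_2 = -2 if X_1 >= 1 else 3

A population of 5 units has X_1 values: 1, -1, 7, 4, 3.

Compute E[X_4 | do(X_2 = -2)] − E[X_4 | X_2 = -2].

1.9

The intervention sets X_2=-2 in all 5 units regardless of X_1. Recomputing X_4 per unit gives -9, -5, -21, -15, -13; average -12.6.
E[X_4|X_2=-2] averages over only the 4 units with X_2=-2 (X_1 = 1, 7, 4, 3): X_4 = -9, -21, -15, -13, mean -14.5.
Difference = -12.6 − (-14.5) = 1.9.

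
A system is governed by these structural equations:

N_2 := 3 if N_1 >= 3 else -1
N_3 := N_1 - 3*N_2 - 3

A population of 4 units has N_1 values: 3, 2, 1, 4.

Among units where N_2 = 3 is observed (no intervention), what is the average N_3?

-8.5

E[N_3|N_2=3] averages over only the 2 units with N_2=3 (N_1 = 3, 4): N_3 = -9, -8, mean -8.5.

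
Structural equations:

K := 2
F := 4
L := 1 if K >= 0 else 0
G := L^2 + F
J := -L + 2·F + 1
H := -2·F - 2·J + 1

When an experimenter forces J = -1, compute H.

-5

The intervention breaks the incoming arrows to J: J := -L + 2·F + 1 no longer applies, and J = -1.
H = -2·F - 2·J + 1  [with F=4, J=-1]  = -5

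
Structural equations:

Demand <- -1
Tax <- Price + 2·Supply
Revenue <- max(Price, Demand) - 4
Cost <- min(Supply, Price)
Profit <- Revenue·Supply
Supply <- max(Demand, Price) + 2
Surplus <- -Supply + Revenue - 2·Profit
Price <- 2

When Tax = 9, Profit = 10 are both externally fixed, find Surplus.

-26

The joint intervention fixes Tax = 9, Profit = 10, removing each variable's own equation.
Supply = max(Demand, Price) + 2  [with Demand=-1, Price=2]  = 4
Revenue = max(Price, Demand) - 4  [with Price=2, Demand=-1]  = -2
Surplus = -Supply + Revenue - 2·Profit  [with Supply=4, Revenue=-2, Profit=10]  = -26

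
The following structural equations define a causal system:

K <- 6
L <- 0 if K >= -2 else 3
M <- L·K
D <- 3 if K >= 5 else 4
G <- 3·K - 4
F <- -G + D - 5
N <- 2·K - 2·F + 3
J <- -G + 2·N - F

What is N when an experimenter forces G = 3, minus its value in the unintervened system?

Under do(G=3), the mechanism G <- 3·K - 4 is discarded; G is fixed at 3.
D = 3 if K >= 5 else 4  [with K=6]  = 3
F = -G + D - 5  [with G=3, D=3]  = -5
N = 2·K - 2·F + 3  [with K=6, F=-5]  = 25
Without intervention: D = 3 if K >= 5 else 4  [with K=6]  = 3; G = 3·K - 4  [with K=6]  = 14; F = -G + D - 5  [with G=14, D=3]  = -16; N = 2·K - 2·F + 3  [with K=6, F=-16]  = 47.
Change = 25 − 47 = -22.

-22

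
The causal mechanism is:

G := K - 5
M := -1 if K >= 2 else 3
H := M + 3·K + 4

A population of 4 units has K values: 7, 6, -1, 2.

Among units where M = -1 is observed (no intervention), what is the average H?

Observing M=-1 restricts to units where M's equation naturally yields -1: K ∈ {7, 6, 2}. In that subpopulation H = 24, 21, 9, mean 18.

18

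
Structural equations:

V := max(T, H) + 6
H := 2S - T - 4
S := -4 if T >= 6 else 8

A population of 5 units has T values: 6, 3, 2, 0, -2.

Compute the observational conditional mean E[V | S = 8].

Observing S=8 restricts to units where S's equation naturally yields 8: T ∈ {3, 2, 0, -2}. In that subpopulation V = 15, 16, 18, 20, mean 17.25.

17.25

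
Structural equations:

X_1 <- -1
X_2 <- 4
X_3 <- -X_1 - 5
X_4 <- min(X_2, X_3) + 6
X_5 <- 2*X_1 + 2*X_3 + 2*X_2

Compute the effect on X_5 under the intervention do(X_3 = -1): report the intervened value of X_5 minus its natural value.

do(X_3=-1) replaces the equation X_3 <- -X_1 - 5 with the constant X_3 = -1.
X_5 = 2*X_1 + 2*X_3 + 2*X_2  [with X_1=-1, X_3=-1, X_2=4]  = 4
Without intervention: X_3 = -X_1 - 5  [with X_1=-1]  = -4; X_5 = 2*X_1 + 2*X_3 + 2*X_2  [with X_1=-1, X_3=-4, X_2=4]  = -2.
Change = 4 − (-2) = 6.

6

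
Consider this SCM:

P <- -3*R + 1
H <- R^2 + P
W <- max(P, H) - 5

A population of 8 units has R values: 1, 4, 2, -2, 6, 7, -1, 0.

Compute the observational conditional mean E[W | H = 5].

E[W|H=5] averages over only the 2 units with H=5 (R = 4, -1): W = 0, 0, mean 0.

0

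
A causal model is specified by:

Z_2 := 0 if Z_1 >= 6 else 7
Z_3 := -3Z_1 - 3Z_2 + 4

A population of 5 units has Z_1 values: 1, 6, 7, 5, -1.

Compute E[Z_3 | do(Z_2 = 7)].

-27.8

The intervention sets Z_2=7 in all 5 units regardless of Z_1. Recomputing Z_3 per unit gives -20, -35, -38, -32, -14; average -27.8.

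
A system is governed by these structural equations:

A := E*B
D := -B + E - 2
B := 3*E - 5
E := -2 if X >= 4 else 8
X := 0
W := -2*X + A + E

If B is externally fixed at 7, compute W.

64

The intervention breaks the incoming arrows to B: B := 3*E - 5 no longer applies, and B = 7.
E = -2 if X >= 4 else 8  [with X=0]  = 8
A = E*B  [with E=8, B=7]  = 56
W = -2*X + A + E  [with X=0, A=56, E=8]  = 64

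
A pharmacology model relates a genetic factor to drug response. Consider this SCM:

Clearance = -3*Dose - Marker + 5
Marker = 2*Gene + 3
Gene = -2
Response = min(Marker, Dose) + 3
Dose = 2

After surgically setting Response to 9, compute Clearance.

Intervening sets Response = 9 and removes its equation (Response = min(Marker, Dose) + 3).
No directed path runs from Response to Clearance, so Clearance keeps its natural value.
Marker = 2*Gene + 3  [with Gene=-2]  = -1
Clearance = -3*Dose - Marker + 5  [with Dose=2, Marker=-1]  = 0

0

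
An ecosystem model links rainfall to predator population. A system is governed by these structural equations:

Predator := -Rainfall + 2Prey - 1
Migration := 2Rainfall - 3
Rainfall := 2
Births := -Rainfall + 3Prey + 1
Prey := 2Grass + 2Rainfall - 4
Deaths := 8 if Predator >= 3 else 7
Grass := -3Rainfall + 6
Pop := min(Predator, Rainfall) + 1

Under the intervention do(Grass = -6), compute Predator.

-27

Under do(Grass=-6), the mechanism Grass := -3Rainfall + 6 is discarded; Grass is fixed at -6.
Prey = 2Grass + 2Rainfall - 4  [with Grass=-6, Rainfall=2]  = -12
Predator = -Rainfall + 2Prey - 1  [with Rainfall=2, Prey=-12]  = -27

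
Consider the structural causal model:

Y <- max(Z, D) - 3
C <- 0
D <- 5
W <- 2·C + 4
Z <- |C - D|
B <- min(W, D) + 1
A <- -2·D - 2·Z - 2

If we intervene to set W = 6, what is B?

Under do(W=6), the mechanism W <- 2·C + 4 is discarded; W is fixed at 6.
B = min(W, D) + 1  [with W=6, D=5]  = 6

6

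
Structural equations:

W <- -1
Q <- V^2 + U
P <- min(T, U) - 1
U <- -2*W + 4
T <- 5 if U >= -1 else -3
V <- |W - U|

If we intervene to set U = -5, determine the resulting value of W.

Under do(U=-5), the mechanism U <- -2*W + 4 is discarded; U is fixed at -5.
W is not downstream of the intervention, so its value is determined by the original equations.

-1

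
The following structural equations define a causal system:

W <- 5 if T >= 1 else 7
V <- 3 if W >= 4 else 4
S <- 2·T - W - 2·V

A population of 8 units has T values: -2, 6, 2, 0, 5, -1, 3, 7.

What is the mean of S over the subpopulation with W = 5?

-1.8

E[S|W=5] averages over only the 5 units with W=5 (T = 6, 2, 5, 3, 7): S = 1, -7, -1, -5, 3, mean -1.8.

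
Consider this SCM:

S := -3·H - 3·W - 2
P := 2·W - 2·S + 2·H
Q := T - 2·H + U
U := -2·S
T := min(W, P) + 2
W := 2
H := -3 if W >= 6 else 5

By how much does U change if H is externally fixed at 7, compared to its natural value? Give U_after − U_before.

do(H=7) replaces the equation H := -3 if W >= 6 else 5 with the constant H = 7.
S = -3·H - 3·W - 2  [with H=7, W=2]  = -29
U = -2·S  [with S=-29]  = 58
Without intervention: H = -3 if W >= 6 else 5  [with W=2]  = 5; S = -3·H - 3·W - 2  [with H=5, W=2]  = -23; U = -2·S  [with S=-23]  = 46.
Change = 58 − 46 = 12.

12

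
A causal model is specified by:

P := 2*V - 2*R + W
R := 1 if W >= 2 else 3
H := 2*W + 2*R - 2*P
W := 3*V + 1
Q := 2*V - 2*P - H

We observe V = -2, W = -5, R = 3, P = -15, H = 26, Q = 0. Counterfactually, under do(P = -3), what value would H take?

Intervening sets P = -3 and removes its equation (P := 2*V - 2*R + W).
W = 3*V + 1  [with V=-2]  = -5
R = 1 if W >= 2 else 3  [with W=-5]  = 3
H = 2*W + 2*R - 2*P  [with W=-5, R=3, P=-3]  = 2

2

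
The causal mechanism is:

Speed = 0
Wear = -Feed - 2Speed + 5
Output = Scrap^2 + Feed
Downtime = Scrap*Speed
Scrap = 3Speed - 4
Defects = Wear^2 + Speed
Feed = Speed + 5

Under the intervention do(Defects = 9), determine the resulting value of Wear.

Under do(Defects=9), the mechanism Defects = Wear^2 + Speed is discarded; Defects is fixed at 9.
Since Wear is not a descendant of the intervened variable, it is unaffected.
Feed = Speed + 5  [with Speed=0]  = 5
Wear = -Feed - 2Speed + 5  [with Feed=5, Speed=0]  = 0

0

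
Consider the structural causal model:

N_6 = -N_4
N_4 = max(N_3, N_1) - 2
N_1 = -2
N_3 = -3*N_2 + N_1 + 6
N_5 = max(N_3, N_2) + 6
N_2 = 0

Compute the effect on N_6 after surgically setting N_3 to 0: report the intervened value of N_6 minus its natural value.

4

The intervention breaks the incoming arrows to N_3: N_3 = -3*N_2 + N_1 + 6 no longer applies, and N_3 = 0.
N_4 = max(N_3, N_1) - 2  [with N_3=0, N_1=-2]  = -2
N_6 = -N_4  [with N_4=-2]  = 2
Without intervention: N_3 = -3*N_2 + N_1 + 6  [with N_2=0, N_1=-2]  = 4; N_4 = max(N_3, N_1) - 2  [with N_3=4, N_1=-2]  = 2; N_6 = -N_4  [with N_4=2]  = -2.
Change = 2 − (-2) = 4.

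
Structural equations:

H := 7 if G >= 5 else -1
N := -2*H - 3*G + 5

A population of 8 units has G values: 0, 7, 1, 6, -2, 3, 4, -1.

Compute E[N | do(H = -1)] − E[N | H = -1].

-4.25

The intervention sets H=-1 in all 8 units regardless of G. Recomputing N per unit gives 7, -14, 4, -11, 13, -2, -5, 10; average 0.25.
E[N|H=-1] averages over only the 6 units with H=-1 (G = 0, 1, -2, 3, 4, -1): N = 7, 4, 13, -2, -5, 10, mean 4.5.
Difference = 0.25 − 4.5 = -4.25.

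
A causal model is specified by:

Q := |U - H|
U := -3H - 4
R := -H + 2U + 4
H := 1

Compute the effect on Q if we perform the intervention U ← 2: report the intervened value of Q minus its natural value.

The intervention breaks the incoming arrows to U: U := -3H - 4 no longer applies, and U = 2.
Q = |U - H|  [with U=2, H=1]  = 1
Without intervention: U = -3H - 4  [with H=1]  = -7; Q = |U - H|  [with U=-7, H=1]  = 8.
Change = 1 − 8 = -7.

-7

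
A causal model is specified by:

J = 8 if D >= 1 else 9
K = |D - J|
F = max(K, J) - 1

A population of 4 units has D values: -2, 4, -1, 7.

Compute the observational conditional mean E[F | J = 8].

E[F|J=8] averages over only the 2 units with J=8 (D = 4, 7): F = 7, 7, mean 7.

7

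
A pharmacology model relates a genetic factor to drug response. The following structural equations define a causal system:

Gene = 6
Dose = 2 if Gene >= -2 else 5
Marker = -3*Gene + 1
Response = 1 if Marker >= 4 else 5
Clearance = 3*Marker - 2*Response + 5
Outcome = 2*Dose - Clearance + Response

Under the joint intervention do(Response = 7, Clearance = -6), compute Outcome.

The joint intervention fixes Response = 7, Clearance = -6, removing each variable's own equation.
Dose = 2 if Gene >= -2 else 5  [with Gene=6]  = 2
Outcome = 2*Dose - Clearance + Response  [with Dose=2, Clearance=-6, Response=7]  = 17

17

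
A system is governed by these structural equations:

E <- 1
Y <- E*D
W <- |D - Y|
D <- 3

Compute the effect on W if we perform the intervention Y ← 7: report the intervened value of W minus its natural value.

The intervention breaks the incoming arrows to Y: Y <- E*D no longer applies, and Y = 7.
W = |D - Y|  [with D=3, Y=7]  = 4
Without intervention: Y = E*D  [with E=1, D=3]  = 3; W = |D - Y|  [with D=3, Y=3]  = 0.
Change = 4 − 0 = 4.

4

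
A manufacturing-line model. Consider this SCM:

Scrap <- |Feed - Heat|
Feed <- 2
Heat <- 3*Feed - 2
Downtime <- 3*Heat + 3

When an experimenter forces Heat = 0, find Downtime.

Under do(Heat=0), the mechanism Heat <- 3*Feed - 2 is discarded; Heat is fixed at 0.
Downtime = 3*Heat + 3  [with Heat=0]  = 3

3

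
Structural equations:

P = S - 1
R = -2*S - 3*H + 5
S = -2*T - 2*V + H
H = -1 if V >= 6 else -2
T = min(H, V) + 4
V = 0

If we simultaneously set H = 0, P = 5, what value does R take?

Setting H = 0, P = 5 by intervention discards those variables' equations.
T = min(H, V) + 4  [with H=0, V=0]  = 4
S = -2*T - 2*V + H  [with T=4, V=0, H=0]  = -8
R = -2*S - 3*H + 5  [with S=-8, H=0]  = 21

21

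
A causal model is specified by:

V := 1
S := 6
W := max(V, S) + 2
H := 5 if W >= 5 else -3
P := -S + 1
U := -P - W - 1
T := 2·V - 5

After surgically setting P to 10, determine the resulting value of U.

The intervention breaks the incoming arrows to P: P := -S + 1 no longer applies, and P = 10.
W = max(V, S) + 2  [with V=1, S=6]  = 8
U = -P - W - 1  [with P=10, W=8]  = -19

-19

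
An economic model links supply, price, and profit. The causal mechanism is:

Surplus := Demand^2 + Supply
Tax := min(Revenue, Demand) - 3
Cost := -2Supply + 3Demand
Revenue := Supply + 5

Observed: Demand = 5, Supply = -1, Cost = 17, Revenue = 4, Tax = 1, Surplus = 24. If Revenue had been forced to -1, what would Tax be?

Intervening sets Revenue = -1 and removes its equation (Revenue := Supply + 5).
Tax = min(Revenue, Demand) - 3  [with Revenue=-1, Demand=5]  = -4

-4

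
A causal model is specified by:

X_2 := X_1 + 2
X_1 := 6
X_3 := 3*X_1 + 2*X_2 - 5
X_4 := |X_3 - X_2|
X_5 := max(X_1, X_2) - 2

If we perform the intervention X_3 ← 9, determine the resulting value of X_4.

1

The intervention breaks the incoming arrows to X_3: X_3 := 3*X_1 + 2*X_2 - 5 no longer applies, and X_3 = 9.
X_2 = X_1 + 2  [with X_1=6]  = 8
X_4 = |X_3 - X_2|  [with X_3=9, X_2=8]  = 1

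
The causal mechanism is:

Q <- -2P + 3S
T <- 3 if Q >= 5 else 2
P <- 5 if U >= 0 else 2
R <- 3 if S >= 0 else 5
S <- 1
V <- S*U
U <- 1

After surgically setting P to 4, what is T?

The intervention breaks the incoming arrows to P: P <- 5 if U >= 0 else 2 no longer applies, and P = 4.
Q = -2P + 3S  [with P=4, S=1]  = -5
T = 3 if Q >= 5 else 2  [with Q=-5]  = 2

2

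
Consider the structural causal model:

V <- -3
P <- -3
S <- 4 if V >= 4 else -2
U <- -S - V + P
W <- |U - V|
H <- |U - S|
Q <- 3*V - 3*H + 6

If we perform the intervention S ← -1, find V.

-3

Under do(S=-1), the mechanism S <- 4 if V >= 4 else -2 is discarded; S is fixed at -1.
V is not downstream of the intervention, so its value is determined by the original equations.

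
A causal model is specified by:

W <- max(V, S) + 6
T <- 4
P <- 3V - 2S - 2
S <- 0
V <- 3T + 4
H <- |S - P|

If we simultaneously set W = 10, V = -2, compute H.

8

The joint intervention fixes W = 10, V = -2, removing each variable's own equation.
P = 3V - 2S - 2  [with V=-2, S=0]  = -8
H = |S - P|  [with S=0, P=-8]  = 8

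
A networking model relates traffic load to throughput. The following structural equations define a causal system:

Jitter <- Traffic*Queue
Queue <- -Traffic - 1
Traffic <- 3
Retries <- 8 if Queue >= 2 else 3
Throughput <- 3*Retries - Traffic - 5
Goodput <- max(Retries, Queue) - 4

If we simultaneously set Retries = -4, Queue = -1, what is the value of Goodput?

Setting Retries = -4, Queue = -1 by intervention discards those variables' equations.
Goodput = max(Retries, Queue) - 4  [with Retries=-4, Queue=-1]  = -5

-5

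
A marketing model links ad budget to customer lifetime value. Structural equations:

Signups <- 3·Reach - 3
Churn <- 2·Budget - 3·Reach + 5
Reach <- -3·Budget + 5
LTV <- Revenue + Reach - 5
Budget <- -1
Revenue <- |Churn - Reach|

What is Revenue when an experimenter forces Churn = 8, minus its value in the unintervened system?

-29

Intervening sets Churn = 8 and removes its equation (Churn <- 2·Budget - 3·Reach + 5).
Reach = -3·Budget + 5  [with Budget=-1]  = 8
Revenue = |Churn - Reach|  [with Churn=8, Reach=8]  = 0
Without intervention: Reach = -3·Budget + 5  [with Budget=-1]  = 8; Churn = 2·Budget - 3·Reach + 5  [with Budget=-1, Reach=8]  = -21; Revenue = |Churn - Reach|  [with Churn=-21, Reach=8]  = 29.
Change = 0 − 29 = -29.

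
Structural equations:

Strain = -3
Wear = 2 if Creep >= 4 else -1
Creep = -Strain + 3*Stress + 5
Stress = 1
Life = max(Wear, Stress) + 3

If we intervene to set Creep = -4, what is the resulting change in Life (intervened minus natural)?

do(Creep=-4) replaces the equation Creep = -Strain + 3*Stress + 5 with the constant Creep = -4.
Wear = 2 if Creep >= 4 else -1  [with Creep=-4]  = -1
Life = max(Wear, Stress) + 3  [with Wear=-1, Stress=1]  = 4
Without intervention: Creep = -Strain + 3*Stress + 5  [with Strain=-3, Stress=1]  = 11; Wear = 2 if Creep >= 4 else -1  [with Creep=11]  = 2; Life = max(Wear, Stress) + 3  [with Wear=2, Stress=1]  = 5.
Change = 4 − 5 = -1.

-1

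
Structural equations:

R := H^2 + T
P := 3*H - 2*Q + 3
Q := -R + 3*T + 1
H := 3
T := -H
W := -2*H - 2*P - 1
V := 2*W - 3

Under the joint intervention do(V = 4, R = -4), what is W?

-47

Setting V = 4, R = -4 by intervention discards those variables' equations.
T = -H  [with H=3]  = -3
Q = -R + 3*T + 1  [with R=-4, T=-3]  = -4
P = 3*H - 2*Q + 3  [with H=3, Q=-4]  = 20
W = -2*H - 2*P - 1  [with H=3, P=20]  = -47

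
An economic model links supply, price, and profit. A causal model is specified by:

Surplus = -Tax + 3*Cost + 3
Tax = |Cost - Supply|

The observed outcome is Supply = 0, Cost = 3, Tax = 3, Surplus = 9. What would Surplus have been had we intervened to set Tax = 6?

6

The intervention breaks the incoming arrows to Tax: Tax = |Cost - Supply| no longer applies, and Tax = 6.
Surplus = -Tax + 3*Cost + 3  [with Tax=6, Cost=3]  = 6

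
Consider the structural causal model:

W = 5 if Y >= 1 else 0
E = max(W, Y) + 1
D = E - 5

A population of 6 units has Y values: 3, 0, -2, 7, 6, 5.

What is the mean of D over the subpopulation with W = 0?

E[D|W=0] averages over only the 2 units with W=0 (Y = 0, -2): D = -4, -4, mean -4.

-4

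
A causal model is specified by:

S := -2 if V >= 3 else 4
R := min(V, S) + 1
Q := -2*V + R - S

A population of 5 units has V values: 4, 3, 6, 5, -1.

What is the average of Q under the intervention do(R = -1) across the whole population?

The intervention sets R=-1 in all 5 units regardless of V. Recomputing Q per unit gives -7, -5, -11, -9, -3; average -7.

-7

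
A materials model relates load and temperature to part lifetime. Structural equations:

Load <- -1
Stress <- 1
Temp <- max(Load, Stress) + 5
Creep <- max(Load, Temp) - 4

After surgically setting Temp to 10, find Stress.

Under do(Temp=10), the mechanism Temp <- max(Load, Stress) + 5 is discarded; Temp is fixed at 10.
Since Stress is not a descendant of the intervened variable, it is unaffected.

1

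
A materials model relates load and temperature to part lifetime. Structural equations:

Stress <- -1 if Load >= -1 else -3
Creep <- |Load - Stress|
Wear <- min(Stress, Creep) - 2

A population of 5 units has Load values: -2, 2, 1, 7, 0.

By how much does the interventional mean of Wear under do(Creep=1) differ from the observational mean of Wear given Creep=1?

do(Creep=1) breaks Creep's dependence on Load. With Creep=1 fixed, Wear across the units is -5, -3, -3, -3, -3, mean -3.4.
E[Wear|Creep=1] averages over only the 2 units with Creep=1 (Load = -2, 0): Wear = -5, -3, mean -4.
Difference = -3.4 − (-4) = 0.6.

0.6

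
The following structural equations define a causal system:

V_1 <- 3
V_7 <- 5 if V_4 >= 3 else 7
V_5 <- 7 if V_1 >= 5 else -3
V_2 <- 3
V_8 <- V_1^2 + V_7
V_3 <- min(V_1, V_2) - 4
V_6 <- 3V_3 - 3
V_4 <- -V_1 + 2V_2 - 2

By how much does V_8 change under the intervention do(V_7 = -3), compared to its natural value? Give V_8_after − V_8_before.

-10

do(V_7=-3) replaces the equation V_7 <- 5 if V_4 >= 3 else 7 with the constant V_7 = -3.
V_8 = V_1^2 + V_7  [with V_1=3, V_7=-3]  = 6
Without intervention: V_4 = -V_1 + 2V_2 - 2  [with V_1=3, V_2=3]  = 1; V_7 = 5 if V_4 >= 3 else 7  [with V_4=1]  = 7; V_8 = V_1^2 + V_7  [with V_1=3, V_7=7]  = 16.
Change = 6 − 16 = -10.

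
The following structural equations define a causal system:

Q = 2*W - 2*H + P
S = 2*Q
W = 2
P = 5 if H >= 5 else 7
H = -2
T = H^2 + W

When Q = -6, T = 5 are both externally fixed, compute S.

-12

Setting Q = -6, T = 5 by intervention discards those variables' equations.
S = 2*Q  [with Q=-6]  = -12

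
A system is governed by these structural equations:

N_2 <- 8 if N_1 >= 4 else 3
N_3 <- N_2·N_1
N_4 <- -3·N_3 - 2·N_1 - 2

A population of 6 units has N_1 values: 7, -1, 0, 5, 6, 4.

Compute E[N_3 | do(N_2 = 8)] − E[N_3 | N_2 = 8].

-16

The intervention sets N_2=8 in all 6 units regardless of N_1. Recomputing N_3 per unit gives 56, -8, 0, 40, 48, 32; average 28.
Observing N_2=8 restricts to units where N_2's equation naturally yields 8: N_1 ∈ {7, 5, 6, 4}. In that subpopulation N_3 = 56, 40, 48, 32, mean 44.
Difference = 28 − 44 = -16.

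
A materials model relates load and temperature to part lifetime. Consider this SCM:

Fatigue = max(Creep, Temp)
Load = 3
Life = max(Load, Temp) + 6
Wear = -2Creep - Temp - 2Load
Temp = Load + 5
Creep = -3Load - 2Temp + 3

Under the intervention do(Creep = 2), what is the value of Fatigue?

do(Creep=2) replaces the equation Creep = -3Load - 2Temp + 3 with the constant Creep = 2.
Temp = Load + 5  [with Load=3]  = 8
Fatigue = max(Creep, Temp)  [with Creep=2, Temp=8]  = 8

8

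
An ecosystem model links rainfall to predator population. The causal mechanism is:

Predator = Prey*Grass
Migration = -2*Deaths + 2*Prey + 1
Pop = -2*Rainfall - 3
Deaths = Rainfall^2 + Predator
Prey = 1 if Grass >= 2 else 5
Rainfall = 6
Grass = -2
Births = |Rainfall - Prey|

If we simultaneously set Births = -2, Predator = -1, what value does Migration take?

-59

Setting Births = -2, Predator = -1 by intervention discards those variables' equations.
Prey = 1 if Grass >= 2 else 5  [with Grass=-2]  = 5
Deaths = Rainfall^2 + Predator  [with Rainfall=6, Predator=-1]  = 35
Migration = -2*Deaths + 2*Prey + 1  [with Deaths=35, Prey=5]  = -59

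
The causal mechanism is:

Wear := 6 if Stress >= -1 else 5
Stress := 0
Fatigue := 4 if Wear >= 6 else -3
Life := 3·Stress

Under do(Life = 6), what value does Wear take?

6

The intervention breaks the incoming arrows to Life: Life := 3·Stress no longer applies, and Life = 6.
Since Wear is not a descendant of the intervened variable, it is unaffected.
Wear = 6 if Stress >= -1 else 5  [with Stress=0]  = 6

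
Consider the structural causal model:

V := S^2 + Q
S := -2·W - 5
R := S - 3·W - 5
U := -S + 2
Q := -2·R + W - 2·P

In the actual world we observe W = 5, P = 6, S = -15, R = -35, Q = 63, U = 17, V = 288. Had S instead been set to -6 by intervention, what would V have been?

81

The intervention breaks the incoming arrows to S: S := -2·W - 5 no longer applies, and S = -6.
R = S - 3·W - 5  [with S=-6, W=5]  = -26
Q = -2·R + W - 2·P  [with R=-26, W=5, P=6]  = 45
V = S^2 + Q  [with S=-6, Q=45]  = 81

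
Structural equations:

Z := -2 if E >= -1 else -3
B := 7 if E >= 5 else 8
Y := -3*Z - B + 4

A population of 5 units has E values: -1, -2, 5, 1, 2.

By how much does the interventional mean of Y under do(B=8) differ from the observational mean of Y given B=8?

The intervention sets B=8 in all 5 units regardless of E. Recomputing Y per unit gives 2, 5, 2, 2, 2; average 2.6.
Observing B=8 restricts to units where B's equation naturally yields 8: E ∈ {-1, -2, 1, 2}. In that subpopulation Y = 2, 5, 2, 2, mean 2.75.
Difference = 2.6 − 2.75 = -0.15.

-0.15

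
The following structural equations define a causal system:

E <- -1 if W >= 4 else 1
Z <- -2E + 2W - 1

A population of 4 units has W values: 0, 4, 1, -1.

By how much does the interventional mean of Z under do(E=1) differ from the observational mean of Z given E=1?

Under do(E=1), E's equation is replaced by E=1 for every unit. Per-unit Z: -3, 5, -1, -5. Mean = -1.
Conditioning on E=1 selects the 3 unit(s) with W ∈ {0, 1, -1}. Their Z values: -3, -1, -5. Mean = -3.
Difference = -1 − (-3) = 2.

2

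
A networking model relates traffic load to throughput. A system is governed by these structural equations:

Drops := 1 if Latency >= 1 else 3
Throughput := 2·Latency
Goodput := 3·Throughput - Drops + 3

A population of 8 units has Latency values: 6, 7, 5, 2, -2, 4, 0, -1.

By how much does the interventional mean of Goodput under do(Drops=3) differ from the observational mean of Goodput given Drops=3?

The intervention sets Drops=3 in all 8 units regardless of Latency. Recomputing Goodput per unit gives 36, 42, 30, 12, -12, 24, 0, -6; average 15.75.
Observing Drops=3 restricts to units where Drops's equation naturally yields 3: Latency ∈ {-2, 0, -1}. In that subpopulation Goodput = -12, 0, -6, mean -6.
Difference = 15.75 − (-6) = 21.75.

21.75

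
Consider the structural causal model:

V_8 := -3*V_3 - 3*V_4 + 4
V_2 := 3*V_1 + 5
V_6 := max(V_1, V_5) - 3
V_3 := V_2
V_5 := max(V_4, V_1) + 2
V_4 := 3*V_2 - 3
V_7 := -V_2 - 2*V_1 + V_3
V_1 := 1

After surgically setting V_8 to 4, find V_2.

8

The intervention breaks the incoming arrows to V_8: V_8 := -3*V_3 - 3*V_4 + 4 no longer applies, and V_8 = 4.
V_2 is not downstream of the intervention, so its value is determined by the original equations.
V_2 = 3*V_1 + 5  [with V_1=1]  = 8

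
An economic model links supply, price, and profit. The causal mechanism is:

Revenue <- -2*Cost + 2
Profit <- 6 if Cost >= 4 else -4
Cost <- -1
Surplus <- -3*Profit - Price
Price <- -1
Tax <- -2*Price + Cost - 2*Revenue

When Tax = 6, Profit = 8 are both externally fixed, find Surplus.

-23

The joint intervention fixes Tax = 6, Profit = 8, removing each variable's own equation.
Surplus = -3*Profit - Price  [with Profit=8, Price=-1]  = -23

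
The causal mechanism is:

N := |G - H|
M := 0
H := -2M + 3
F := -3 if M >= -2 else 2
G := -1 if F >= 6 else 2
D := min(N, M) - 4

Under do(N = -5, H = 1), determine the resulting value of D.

Setting N = -5, H = 1 by intervention discards those variables' equations.
D = min(N, M) - 4  [with N=-5, M=0]  = -9

-9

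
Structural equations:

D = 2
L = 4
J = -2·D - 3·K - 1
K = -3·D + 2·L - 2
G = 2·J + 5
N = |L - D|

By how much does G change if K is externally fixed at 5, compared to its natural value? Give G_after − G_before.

-30

The intervention breaks the incoming arrows to K: K = -3·D + 2·L - 2 no longer applies, and K = 5.
J = -2·D - 3·K - 1  [with D=2, K=5]  = -20
G = 2·J + 5  [with J=-20]  = -35
Without intervention: K = -3·D + 2·L - 2  [with D=2, L=4]  = 0; J = -2·D - 3·K - 1  [with D=2, K=0]  = -5; G = 2·J + 5  [with J=-5]  = -5.
Change = -35 − (-5) = -30.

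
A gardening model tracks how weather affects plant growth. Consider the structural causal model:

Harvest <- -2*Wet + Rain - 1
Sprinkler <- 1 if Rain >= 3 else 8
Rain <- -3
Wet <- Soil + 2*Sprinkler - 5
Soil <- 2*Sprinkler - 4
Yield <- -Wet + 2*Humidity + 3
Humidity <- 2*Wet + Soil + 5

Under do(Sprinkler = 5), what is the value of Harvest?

-26

Under do(Sprinkler=5), the mechanism Sprinkler <- 1 if Rain >= 3 else 8 is discarded; Sprinkler is fixed at 5.
Soil = 2*Sprinkler - 4  [with Sprinkler=5]  = 6
Wet = Soil + 2*Sprinkler - 5  [with Soil=6, Sprinkler=5]  = 11
Harvest = -2*Wet + Rain - 1  [with Wet=11, Rain=-3]  = -26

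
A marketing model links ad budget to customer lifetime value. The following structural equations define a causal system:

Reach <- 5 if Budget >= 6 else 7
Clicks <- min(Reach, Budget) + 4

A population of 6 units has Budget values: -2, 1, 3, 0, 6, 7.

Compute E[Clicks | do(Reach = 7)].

Under do(Reach=7), Reach's equation is replaced by Reach=7 for every unit. Per-unit Clicks: 2, 5, 7, 4, 10, 11. Mean = 6.5.

6.5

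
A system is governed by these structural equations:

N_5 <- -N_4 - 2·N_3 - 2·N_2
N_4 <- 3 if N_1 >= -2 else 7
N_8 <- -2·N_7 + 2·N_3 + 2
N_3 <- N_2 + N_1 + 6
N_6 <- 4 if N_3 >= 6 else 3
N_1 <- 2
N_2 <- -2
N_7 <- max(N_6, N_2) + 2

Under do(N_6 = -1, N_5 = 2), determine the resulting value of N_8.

12

Under do(N_6 = -1, N_5 = 2), each intervened variable's structural equation is replaced by its fixed value.
N_3 = N_2 + N_1 + 6  [with N_2=-2, N_1=2]  = 6
N_7 = max(N_6, N_2) + 2  [with N_6=-1, N_2=-2]  = 1
N_8 = -2·N_7 + 2·N_3 + 2  [with N_7=1, N_3=6]  = 12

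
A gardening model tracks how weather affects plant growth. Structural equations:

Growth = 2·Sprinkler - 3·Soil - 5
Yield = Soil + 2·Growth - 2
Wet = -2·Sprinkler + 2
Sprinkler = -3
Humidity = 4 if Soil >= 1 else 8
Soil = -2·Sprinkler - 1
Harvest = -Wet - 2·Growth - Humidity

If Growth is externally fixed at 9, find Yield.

21

Under do(Growth=9), the mechanism Growth = 2·Sprinkler - 3·Soil - 5 is discarded; Growth is fixed at 9.
Soil = -2·Sprinkler - 1  [with Sprinkler=-3]  = 5
Yield = Soil + 2·Growth - 2  [with Soil=5, Growth=9]  = 21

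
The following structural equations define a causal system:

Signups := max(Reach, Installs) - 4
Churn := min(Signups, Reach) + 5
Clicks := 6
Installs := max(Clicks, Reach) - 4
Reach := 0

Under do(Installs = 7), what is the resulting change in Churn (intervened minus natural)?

2

do(Installs=7) replaces the equation Installs := max(Clicks, Reach) - 4 with the constant Installs = 7.
Signups = max(Reach, Installs) - 4  [with Reach=0, Installs=7]  = 3
Churn = min(Signups, Reach) + 5  [with Signups=3, Reach=0]  = 5
Without intervention: Installs = max(Clicks, Reach) - 4  [with Clicks=6, Reach=0]  = 2; Signups = max(Reach, Installs) - 4  [with Reach=0, Installs=2]  = -2; Churn = min(Signups, Reach) + 5  [with Signups=-2, Reach=0]  = 3.
Change = 5 − 3 = 2.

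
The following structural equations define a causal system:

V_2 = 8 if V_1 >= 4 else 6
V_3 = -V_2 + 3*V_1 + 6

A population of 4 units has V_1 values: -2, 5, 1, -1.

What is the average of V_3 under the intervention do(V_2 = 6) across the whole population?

2.25

Every unit gets V_2=6 under the intervention. V_3 values become -6, 15, 3, -3; E[V_3|do(V_2=6)] = 2.25.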